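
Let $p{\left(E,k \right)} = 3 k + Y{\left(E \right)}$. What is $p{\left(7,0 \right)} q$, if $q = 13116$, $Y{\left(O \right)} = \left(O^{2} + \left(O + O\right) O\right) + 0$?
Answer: $1928052$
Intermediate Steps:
$Y{\left(O \right)} = 3 O^{2}$ ($Y{\left(O \right)} = \left(O^{2} + 2 O O\right) + 0 = \left(O^{2} + 2 O^{2}\right) + 0 = 3 O^{2} + 0 = 3 O^{2}$)
$p{\left(E,k \right)} = 3 k + 3 E^{2}$
$p{\left(7,0 \right)} q = \left(3 \cdot 0 + 3 \cdot 7^{2}\right) 13116 = \left(0 + 3 \cdot 49\right) 13116 = \left(0 + 147\right) 13116 = 147 \cdot 13116 = 1928052$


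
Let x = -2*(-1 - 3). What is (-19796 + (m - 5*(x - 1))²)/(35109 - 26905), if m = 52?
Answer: -19507/8204 ≈ -2.3777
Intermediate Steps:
x = 8 (x = -2*(-4) = 8)
(-19796 + (m - 5*(x - 1))²)/(35109 - 26905) = (-19796 + (52 - 5*(8 - 1))²)/(35109 - 26905) = (-19796 + (52 - 5*7)²)/8204 = (-19796 + (52 - 35)²)*(1/8204) = (-19796 + 17²)*(1/8204) = (-19796 + 289)*(1/8204) = -19507*1/8204 = -19507/8204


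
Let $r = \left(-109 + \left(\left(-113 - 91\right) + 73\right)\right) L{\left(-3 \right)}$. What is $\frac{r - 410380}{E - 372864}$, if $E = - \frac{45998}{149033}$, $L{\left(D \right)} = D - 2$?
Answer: $\frac{6098132294}{5556908651} \approx 1.0974$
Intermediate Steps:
$L{\left(D \right)} = -2 + D$
$E = - \frac{45998}{149033}$ ($E = \left(-45998\right) \frac{1}{149033} = - \frac{45998}{149033} \approx -0.30864$)
$r = 1200$ ($r = \left(-109 + \left(\left(-113 - 91\right) + 73\right)\right) \left(-2 - 3\right) = \left(-109 + \left(-204 + 73\right)\right) \left(-5\right) = \left(-109 - 131\right) \left(-5\right) = \left(-240\right) \left(-5\right) = 1200$)
$\frac{r - 410380}{E - 372864} = \frac{1200 - 410380}{- \frac{45998}{149033} - 372864} = - \frac{409180}{- \frac{55569086510}{149033}} = \left(-409180\right) \left(- \frac{149033}{55569086510}\right) = \frac{6098132294}{5556908651}$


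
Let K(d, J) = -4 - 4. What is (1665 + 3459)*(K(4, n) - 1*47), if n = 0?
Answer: -281820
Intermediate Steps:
K(d, J) = -8
(1665 + 3459)*(K(4, n) - 1*47) = (1665 + 3459)*(-8 - 1*47) = 5124*(-8 - 47) = 5124*(-55) = -281820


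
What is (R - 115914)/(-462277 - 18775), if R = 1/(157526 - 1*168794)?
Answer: 1306118953/5420493936 ≈ 0.24096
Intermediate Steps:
R = -1/11268 (R = 1/(157526 - 168794) = 1/(-11268) = -1/11268 ≈ -8.8747e-5)
(R - 115914)/(-462277 - 18775) = (-1/11268 - 115914)/(-462277 - 18775) = -1306118953/11268/(-481052) = -1306118953/11268*(-1/481052) = 1306118953/5420493936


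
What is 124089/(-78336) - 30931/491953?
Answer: -21156322211/12845876736 ≈ -1.6469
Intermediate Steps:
124089/(-78336) - 30931/491953 = 124089*(-1/78336) - 30931*1/491953 = -41363/26112 - 30931/491953 = -21156322211/12845876736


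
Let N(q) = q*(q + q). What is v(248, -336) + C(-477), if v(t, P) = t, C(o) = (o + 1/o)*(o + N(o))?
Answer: -216835842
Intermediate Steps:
N(q) = 2*q² (N(q) = q*(2*q) = 2*q²)
C(o) = (o + 1/o)*(o + 2*o²)
v(248, -336) + C(-477) = 248 + (1 + (-477)² + 2*(-477) + 2*(-477)³) = 248 + (1 + 227529 - 954 + 2*(-108531333)) = 248 + (1 + 227529 - 954 - 217062666) = 248 - 216836090 = -216835842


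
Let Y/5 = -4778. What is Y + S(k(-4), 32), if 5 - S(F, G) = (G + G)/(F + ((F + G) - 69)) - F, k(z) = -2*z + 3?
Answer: -358046/15 ≈ -23870.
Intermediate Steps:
k(z) = 3 - 2*z
Y = -23890 (Y = 5*(-4778) = -23890)
S(F, G) = 5 + F - 2*G/(-69 + G + 2*F) (S(F, G) = 5 - ((G + G)/(F + ((F + G) - 69)) - F) = 5 - ((2*G)/(F + (-69 + F + G)) - F) = 5 - ((2*G)/(-69 + G + 2*F) - F) = 5 - (2*G/(-69 + G + 2*F) - F) = 5 - (-F + 2*G/(-69 + G + 2*F)) = 5 + (F - 2*G/(-69 + G + 2*F)) = 5 + F - 2*G/(-69 + G + 2*F))
Y + S(k(-4), 32) = -23890 + (-345 - 59*(3 - 2*(-4)) + 2*(3 - 2*(-4))**2 + 3*32 + (3 - 2*(-4))*32)/(-69 + 32 + 2*(3 - 2*(-4))) = -23890 + (-345 - 59*(3 + 8) + 2*(3 + 8)**2 + 96 + (3 + 8)*32)/(-69 + 32 + 2*(3 + 8)) = -23890 + (-345 - 59*11 + 2*11**2 + 96 + 11*32)/(-69 + 32 + 2*11) = -23890 + (-345 - 649 + 2*121 + 96 + 352)/(-69 + 32 + 22) = -23890 + (-345 - 649 + 242 + 96 + 352)/(-15) = -23890 - 1/15*(-304) = -23890 + 304/15 = -358046/15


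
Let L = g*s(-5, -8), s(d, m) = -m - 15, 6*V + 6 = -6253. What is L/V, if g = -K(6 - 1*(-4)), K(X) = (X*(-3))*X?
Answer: 12600/6259 ≈ 2.0131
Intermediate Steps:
V = -6259/6 (V = -1 + (1/6)*(-6253) = -1 - 6253/6 = -6259/6 ≈ -1043.2)
s(d, m) = -15 - m
K(X) = -3*X**2 (K(X) = (-3*X)*X = -3*X**2)
g = 300 (g = -(-3)*(6 - 1*(-4))**2 = -(-3)*(6 + 4)**2 = -(-3)*10**2 = -(-3)*100 = -1*(-300) = 300)
L = -2100 (L = 300*(-15 - 1*(-8)) = 300*(-15 + 8) = 300*(-7) = -2100)
L/V = -2100/(-6259/6) = -2100*(-6/6259) = 12600/6259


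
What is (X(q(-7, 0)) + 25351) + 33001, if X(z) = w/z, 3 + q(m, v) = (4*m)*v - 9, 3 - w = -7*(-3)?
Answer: 116707/2 ≈ 58354.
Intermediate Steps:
w = -18 (w = 3 - (-7)*(-3) = 3 - 1*21 = 3 - 21 = -18)
q(m, v) = -12 + 4*m*v (q(m, v) = -3 + ((4*m)*v - 9) = -3 + (4*m*v - 9) = -3 + (-9 + 4*m*v) = -12 + 4*m*v)
X(z) = -18/z
(X(q(-7, 0)) + 25351) + 33001 = (-18/(-12 + 4*(-7)*0) + 25351) + 33001 = (-18/(-12 + 0) + 25351) + 33001 = (-18/(-12) + 25351) + 33001 = (-18*(-1/12) + 25351) + 33001 = (3/2 + 25351) + 33001 = 50705/2 + 33001 = 116707/2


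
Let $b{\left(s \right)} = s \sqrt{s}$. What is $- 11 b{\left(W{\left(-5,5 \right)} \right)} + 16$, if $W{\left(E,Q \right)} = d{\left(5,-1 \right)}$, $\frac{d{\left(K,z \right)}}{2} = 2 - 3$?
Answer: $16 + 22 i \sqrt{2} \approx 16.0 + 31.113 i$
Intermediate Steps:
$d{\left(K,z \right)} = -2$ ($d{\left(K,z \right)} = 2 \left(2 - 3\right) = 2 \left(-1\right) = -2$)
$W{\left(E,Q \right)} = -2$
$b{\left(s \right)} = s^{\frac{3}{2}}$
$- 11 b{\left(W{\left(-5,5 \right)} \right)} + 16 = - 11 \left(-2\right)^{\frac{3}{2}} + 16 = - 11 \left(- 2 i \sqrt{2}\right) + 16 = 22 i \sqrt{2} + 16 = 16 + 22 i \sqrt{2}$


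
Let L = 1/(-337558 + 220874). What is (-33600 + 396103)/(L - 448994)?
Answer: -42298300052/52390415897 ≈ -0.80737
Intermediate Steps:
L = -1/116684 (L = 1/(-116684) = -1/116684 ≈ -8.5702e-6)
(-33600 + 396103)/(L - 448994) = (-33600 + 396103)/(-1/116684 - 448994) = 362503/(-52390415897/116684) = 362503*(-116684/52390415897) = -42298300052/52390415897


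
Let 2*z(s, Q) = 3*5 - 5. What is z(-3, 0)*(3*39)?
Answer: 585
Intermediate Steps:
z(s, Q) = 5 (z(s, Q) = (3*5 - 5)/2 = (15 - 5)/2 = (1/2)*10 = 5)
z(-3, 0)*(3*39) = 5*(3*39) = 5*117 = 585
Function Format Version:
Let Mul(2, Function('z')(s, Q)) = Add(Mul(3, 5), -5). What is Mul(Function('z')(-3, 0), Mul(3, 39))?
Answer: 585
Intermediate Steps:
Function('z')(s, Q) = 5 (Function('z')(s, Q) = Mul(Rational(1, 2), Add(Mul(3, 5), -5)) = Mul(Rational(1, 2), Add(15, -5)) = Mul(Rational(1, 2), 10) = 5)
Mul(Function('z')(-3, 0), Mul(3, 39)) = Mul(5, Mul(3, 39)) = Mul(5, 117) = 585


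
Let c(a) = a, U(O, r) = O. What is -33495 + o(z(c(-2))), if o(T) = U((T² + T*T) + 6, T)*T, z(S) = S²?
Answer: -33343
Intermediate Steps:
o(T) = T*(6 + 2*T²) (o(T) = ((T² + T*T) + 6)*T = ((T² + T²) + 6)*T = (2*T² + 6)*T = (6 + 2*T²)*T = T*(6 + 2*T²))
-33495 + o(z(c(-2))) = -33495 + 2*(-2)²*(3 + ((-2)²)²) = -33495 + 2*4*(3 + 4²) = -33495 + 2*4*(3 + 16) = -33495 + 2*4*19 = -33495 + 152 = -33343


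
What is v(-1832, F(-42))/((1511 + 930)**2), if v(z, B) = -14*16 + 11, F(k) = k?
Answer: -213/5958481 ≈ -3.5747e-5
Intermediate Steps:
v(z, B) = -213 (v(z, B) = -224 + 11 = -213)
v(-1832, F(-42))/((1511 + 930)**2) = -213/(1511 + 930)**2 = -213/(2441**2) = -213/5958481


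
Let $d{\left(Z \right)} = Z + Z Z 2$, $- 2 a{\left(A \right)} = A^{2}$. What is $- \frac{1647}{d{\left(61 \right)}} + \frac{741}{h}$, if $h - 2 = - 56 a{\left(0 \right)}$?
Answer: $\frac{30363}{82} \approx 370.28$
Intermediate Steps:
$a{\left(A \right)} = - \frac{A^{2}}{2}$
$d{\left(Z \right)} = Z + 2 Z^{2}$ ($d{\left(Z \right)} = Z + Z^{2} \cdot 2 = Z + 2 Z^{2}$)
$h = 2$ ($h = 2 - 56 \left(- \frac{0^{2}}{2}\right) = 2 - 56 \left(\left(- \frac{1}{2}\right) 0\right) = 2 - 0 = 2 + 0 = 2$)
$- \frac{1647}{d{\left(61 \right)}} + \frac{741}{h} = - \frac{1647}{61 \left(1 + 2 \cdot 61\right)} + \frac{741}{2} = - \frac{1647}{61 \left(1 + 122\right)} + 741 \cdot \frac{1}{2} = - \frac{1647}{61 \cdot 123} + \frac{741}{2} = - \frac{1647}{7503} + \frac{741}{2} = \left(-1647\right) \frac{1}{7503} + \frac{741}{2} = - \frac{9}{41} + \frac{741}{2} = \frac{30363}{82}$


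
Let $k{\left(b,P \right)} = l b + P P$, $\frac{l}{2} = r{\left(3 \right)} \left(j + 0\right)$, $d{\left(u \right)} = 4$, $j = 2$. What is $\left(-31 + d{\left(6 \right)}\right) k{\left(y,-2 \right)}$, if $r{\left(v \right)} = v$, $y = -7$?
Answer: $2160$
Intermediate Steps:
$l = 12$ ($l = 2 \cdot 3 \left(2 + 0\right) = 2 \cdot 3 \cdot 2 = 2 \cdot 6 = 12$)
$k{\left(b,P \right)} = P^{2} + 12 b$ ($k{\left(b,P \right)} = 12 b + P P = 12 b + P^{2} = P^{2} + 12 b$)
$\left(-31 + d{\left(6 \right)}\right) k{\left(y,-2 \right)} = \left(-31 + 4\right) \left(\left(-2\right)^{2} + 12 \left(-7\right)\right) = - 27 \left(4 - 84\right) = \left(-27\right) \left(-80\right) = 2160$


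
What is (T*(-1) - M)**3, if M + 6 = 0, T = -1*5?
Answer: 1331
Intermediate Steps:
T = -5
M = -6 (M = -6 + 0 = -6)
(T*(-1) - M)**3 = (-5*(-1) - 1*(-6))**3 = (5 + 6)**3 = 11**3 = 1331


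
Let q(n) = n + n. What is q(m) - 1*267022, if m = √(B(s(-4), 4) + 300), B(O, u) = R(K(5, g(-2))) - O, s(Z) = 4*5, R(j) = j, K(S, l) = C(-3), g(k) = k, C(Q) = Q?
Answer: -267022 + 2*√277 ≈ -2.6699e+5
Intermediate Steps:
K(S, l) = -3
s(Z) = 20
B(O, u) = -3 - O
m = √277 (m = √((-3 - 1*20) + 300) = √((-3 - 20) + 300) = √(-23 + 300) = √277 ≈ 16.643)
q(n) = 2*n
q(m) - 1*267022 = 2*√277 - 1*267022 = 2*√277 - 267022 = -267022 + 2*√277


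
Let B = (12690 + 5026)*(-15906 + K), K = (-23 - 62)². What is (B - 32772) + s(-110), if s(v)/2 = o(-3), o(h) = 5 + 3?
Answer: -153825352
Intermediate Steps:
K = 7225 (K = (-85)² = 7225)
o(h) = 8
B = -153792596 (B = (12690 + 5026)*(-15906 + 7225) = 17716*(-8681) = -153792596)
s(v) = 16 (s(v) = 2*8 = 16)
(B - 32772) + s(-110) = (-153792596 - 32772) + 16 = -153825368 + 16 = -153825352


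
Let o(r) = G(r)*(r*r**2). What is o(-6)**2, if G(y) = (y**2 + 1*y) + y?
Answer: 26873856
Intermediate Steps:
G(y) = y**2 + 2*y (G(y) = (y**2 + y) + y = (y + y**2) + y = y**2 + 2*y)
o(r) = r**4*(2 + r) (o(r) = (r*(2 + r))*(r*r**2) = (r*(2 + r))*r**3 = r**4*(2 + r))
o(-6)**2 = ((-6)**4*(2 - 6))**2 = (1296*(-4))**2 = (-5184)**2 = 26873856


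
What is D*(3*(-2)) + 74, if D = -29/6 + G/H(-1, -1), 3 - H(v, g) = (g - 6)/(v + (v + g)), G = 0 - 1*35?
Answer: 418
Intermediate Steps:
G = -35 (G = 0 - 35 = -35)
H(v, g) = 3 - (-6 + g)/(g + 2*v) (H(v, g) = 3 - (g - 6)/(v + (v + g)) = 3 - (-6 + g)/(v + (g + v)) = 3 - (-6 + g)/(g + 2*v))
D = -172/3 (D = -29/6 - 35*(-1 + 2*(-1))/(2*(3 - 1 + 3*(-1))) = -29*1/6 - 35*(-1 - 2)/(2*(3 - 1 - 3)) = -29/6 - 35/(2*(-1)/(-3)) = -29/6 - 35/(2*(-1/3)*(-1)) = -29/6 - 35/2/3 = -29/6 - 35*3/2 = -29/6 - 105/2 = -172/3 ≈ -57.333)
D*(3*(-2)) + 74 = -172*(-2) + 74 = -172/3*(-6) + 74 = 344 + 74 = 418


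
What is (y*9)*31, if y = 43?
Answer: 11997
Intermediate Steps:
(y*9)*31 = (43*9)*31 = 387*31 = 11997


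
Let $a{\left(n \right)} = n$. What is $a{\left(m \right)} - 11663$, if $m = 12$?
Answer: $-11651$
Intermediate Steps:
$a{\left(m \right)} - 11663 = 12 - 11663 = -11651$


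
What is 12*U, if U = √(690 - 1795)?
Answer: 12*I*√1105 ≈ 398.9*I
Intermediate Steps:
U = I*√1105 (U = √(-1105) = I*√1105 ≈ 33.242*I)
12*U = 12*(I*√1105) = 12*I*√1105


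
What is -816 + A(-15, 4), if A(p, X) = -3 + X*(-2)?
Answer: -827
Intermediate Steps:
A(p, X) = -3 - 2*X
-816 + A(-15, 4) = -816 + (-3 - 2*4) = -816 + (-3 - 8) = -816 - 11 = -827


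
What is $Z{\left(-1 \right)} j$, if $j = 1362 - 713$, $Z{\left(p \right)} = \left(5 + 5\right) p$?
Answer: $-6490$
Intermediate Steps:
$Z{\left(p \right)} = 10 p$
$j = 649$ ($j = 1362 - 713 = 649$)
$Z{\left(-1 \right)} j = 10 \left(-1\right) 649 = \left(-10\right) 649 = -6490$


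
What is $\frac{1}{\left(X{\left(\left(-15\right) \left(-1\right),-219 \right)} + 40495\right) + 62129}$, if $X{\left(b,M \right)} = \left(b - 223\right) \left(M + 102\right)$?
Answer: $\frac{1}{126960} \approx 7.8765 \cdot 10^{-6}$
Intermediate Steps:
$X{\left(b,M \right)} = \left(-223 + b\right) \left(102 + M\right)$
$\frac{1}{\left(X{\left(\left(-15\right) \left(-1\right),-219 \right)} + 40495\right) + 62129} = \frac{1}{\left(\left(-22746 - -48837 + 102 \left(\left(-15\right) \left(-1\right)\right) - 219 \left(\left(-15\right) \left(-1\right)\right)\right) + 40495\right) + 62129} = \frac{1}{\left(\left(-22746 + 48837 + 102 \cdot 15 - 3285\right) + 40495\right) + 62129} = \frac{1}{\left(\left(-22746 + 48837 + 1530 - 3285\right) + 40495\right) + 62129} = \frac{1}{\left(24336 + 40495\right) + 62129} = \frac{1}{64831 + 62129} = \frac{1}{126960}$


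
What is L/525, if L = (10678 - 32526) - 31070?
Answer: -52918/525 ≈ -100.80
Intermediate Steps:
L = -52918 (L = -21848 - 31070 = -52918)
L/525 = -52918/525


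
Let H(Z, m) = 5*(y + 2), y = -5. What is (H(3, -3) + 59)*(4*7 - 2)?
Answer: 1144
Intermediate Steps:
H(Z, m) = -15 (H(Z, m) = 5*(-5 + 2) = 5*(-3) = -15)
(H(3, -3) + 59)*(4*7 - 2) = (-15 + 59)*(4*7 - 2) = 44*(28 - 2) = 44*26 = 1144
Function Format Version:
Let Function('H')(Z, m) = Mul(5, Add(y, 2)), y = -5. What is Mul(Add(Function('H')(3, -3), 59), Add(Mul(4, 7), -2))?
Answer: 1144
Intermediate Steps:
Function('H')(Z, m) = -15 (Function('H')(Z, m) = Mul(5, Add(-5, 2)) = Mul(5, -3) = -15)
Mul(Add(Function('H')(3, -3), 59), Add(Mul(4, 7), -2)) = Mul(Add(-15, 59), Add(Mul(4, 7), -2)) = Mul(44, Add(28, -2)) = Mul(44, 26) = 1144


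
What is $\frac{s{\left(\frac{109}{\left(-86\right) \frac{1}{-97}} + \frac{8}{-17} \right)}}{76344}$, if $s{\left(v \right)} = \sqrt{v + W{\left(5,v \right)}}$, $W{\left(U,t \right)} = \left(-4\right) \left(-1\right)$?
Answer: $\frac{\sqrt{270325262}}{111614928} \approx 0.00014731$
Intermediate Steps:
$W{\left(U,t \right)} = 4$
$s{\left(v \right)} = \sqrt{4 + v}$ ($s{\left(v \right)} = \sqrt{v + 4} = \sqrt{4 + v}$)
$\frac{s{\left(\frac{109}{\left(-86\right) \frac{1}{-97}} + \frac{8}{-17} \right)}}{76344} = \frac{\sqrt{4 + \left(\frac{109}{\left(-86\right) \frac{1}{-97}} + \frac{8}{-17}\right)}}{76344} = \sqrt{4 + \left(\frac{109}{\left(-86\right) \left(- \frac{1}{97}\right)} + 8 \left(- \frac{1}{17}\right)\right)} \frac{1}{76344} = \sqrt{4 - \left(\frac{8}{17} - \frac{109}{\frac{86}{97}}\right)} \frac{1}{76344} = \sqrt{4 + \left(109 \cdot \frac{97}{86} - \frac{8}{17}\right)} \frac{1}{76344} = \sqrt{4 + \left(\frac{10573}{86} - \frac{8}{17}\right)} \frac{1}{76344} = \sqrt{4 + \frac{179053}{1462}} \cdot \frac{1}{76344} = \sqrt{\frac{184901}{1462}} \cdot \frac{1}{76344} = \frac{\sqrt{270325262}}{1462} \cdot \frac{1}{76344} = \frac{\sqrt{270325262}}{111614928}$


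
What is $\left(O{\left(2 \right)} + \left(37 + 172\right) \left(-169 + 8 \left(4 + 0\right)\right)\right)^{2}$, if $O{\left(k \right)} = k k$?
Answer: $819619641$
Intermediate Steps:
$O{\left(k \right)} = k^{2}$
$\left(O{\left(2 \right)} + \left(37 + 172\right) \left(-169 + 8 \left(4 + 0\right)\right)\right)^{2} = \left(2^{2} + \left(37 + 172\right) \left(-169 + 8 \left(4 + 0\right)\right)\right)^{2} = \left(4 + 209 \left(-169 + 8 \cdot 4\right)\right)^{2} = \left(4 + 209 \left(-169 + 32\right)\right)^{2} = \left(4 + 209 \left(-137\right)\right)^{2} = \left(4 - 28633\right)^{2} = \left(-28629\right)^{2} = 819619641$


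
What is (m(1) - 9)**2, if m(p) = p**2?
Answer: 64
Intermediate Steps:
(m(1) - 9)**2 = (1**2 - 9)**2 = (1 - 9)**2 = (-8)**2 = 64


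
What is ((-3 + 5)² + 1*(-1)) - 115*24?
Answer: -2757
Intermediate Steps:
((-3 + 5)² + 1*(-1)) - 115*24 = (2² - 1) - 2760 = (4 - 1) - 2760 = 3 - 2760 = -2757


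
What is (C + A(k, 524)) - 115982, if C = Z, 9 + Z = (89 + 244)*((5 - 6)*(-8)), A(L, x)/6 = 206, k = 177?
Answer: -112091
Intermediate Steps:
A(L, x) = 1236 (A(L, x) = 6*206 = 1236)
Z = 2655 (Z = -9 + (89 + 244)*((5 - 6)*(-8)) = -9 + 333*(-1*(-8)) = -9 + 333*8 = -9 + 2664 = 2655)
C = 2655
(C + A(k, 524)) - 115982 = (2655 + 1236) - 115982 = 3891 - 115982 = -112091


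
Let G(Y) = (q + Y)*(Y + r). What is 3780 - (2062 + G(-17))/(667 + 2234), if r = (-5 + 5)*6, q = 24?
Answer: 10963837/2901 ≈ 3779.3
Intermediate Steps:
r = 0 (r = 0*6 = 0)
G(Y) = Y*(24 + Y) (G(Y) = (24 + Y)*(Y + 0) = (24 + Y)*Y = Y*(24 + Y))
3780 - (2062 + G(-17))/(667 + 2234) = 3780 - (2062 - 17*(24 - 17))/(667 + 2234) = 3780 - (2062 - 17*7)/2901 = 3780 - (2062 - 119)/2901 = 3780 - 1943/2901 = 10963837/2901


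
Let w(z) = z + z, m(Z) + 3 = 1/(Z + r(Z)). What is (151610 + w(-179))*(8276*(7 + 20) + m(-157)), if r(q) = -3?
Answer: 1351884288107/40 ≈ 3.3797e+10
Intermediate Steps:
m(Z) = -3 + 1/(-3 + Z) (m(Z) = -3 + 1/(Z - 3) = -3 + 1/(-3 + Z))
w(z) = 2*z
(151610 + w(-179))*(8276*(7 + 20) + m(-157)) = (151610 + 2*(-179))*(8276*(7 + 20) + (10 - 3*(-157))/(-3 - 157)) = (151610 - 358)*(8276*27 + (10 + 471)/(-160)) = 151252*(223452 - 1/160*481) = 151252*(223452 - 481/160) = 151252*(35751839/160) = 1351884288107/40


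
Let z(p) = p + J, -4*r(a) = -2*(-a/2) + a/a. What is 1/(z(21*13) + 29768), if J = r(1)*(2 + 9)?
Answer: 2/60071 ≈ 3.3294e-5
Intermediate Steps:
r(a) = -¼ - a/4 (r(a) = -(-2*(-a/2) + a/a)/4 = -(-(-1)*a + 1)/4 = -(a + 1)/4 = -(1 + a)/4 = -¼ - a/4)
J = -11/2 (J = (-¼ - ¼*1)*(2 + 9) = (-¼ - ¼)*11 = -½*11 = -11/2 ≈ -5.5000)
z(p) = -11/2 + p (z(p) = p - 11/2 = -11/2 + p)
1/(z(21*13) + 29768) = 1/((-11/2 + 21*13) + 29768) = 1/((-11/2 + 273) + 29768) = 1/(535/2 + 29768) = 1/(60071/2) = 2/60071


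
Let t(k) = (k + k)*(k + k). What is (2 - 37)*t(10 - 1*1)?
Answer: -11340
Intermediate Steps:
t(k) = 4*k² (t(k) = (2*k)*(2*k) = 4*k²)
(2 - 37)*t(10 - 1*1) = (2 - 37)*(4*(10 - 1*1)²) = -140*(10 - 1)² = -140*9² = -140*81 = -35*324 = -11340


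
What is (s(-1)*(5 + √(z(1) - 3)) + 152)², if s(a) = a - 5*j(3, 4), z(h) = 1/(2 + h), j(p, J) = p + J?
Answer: -2672 + 1344*I*√6 ≈ -2672.0 + 3292.1*I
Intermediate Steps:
j(p, J) = J + p
s(a) = -35 + a (s(a) = a - 5*(4 + 3) = a - 5*7 = a - 35 = -35 + a)
(s(-1)*(5 + √(z(1) - 3)) + 152)² = ((-35 - 1)*(5 + √(1/(2 + 1) - 3)) + 152)² = (-36*(5 + √(1/3 - 3)) + 152)² = (-36*(5 + √(⅓ - 3)) + 152)² = (-36*(5 + √(-8/3)) + 152)² = (-36*(5 + 2*I*√6/3) + 152)² = ((-180 - 24*I*√6) + 152)² = (-28 - 24*I*√6)²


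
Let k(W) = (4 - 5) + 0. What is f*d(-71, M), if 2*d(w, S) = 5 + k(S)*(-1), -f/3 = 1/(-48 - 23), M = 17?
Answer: 9/71 ≈ 0.12676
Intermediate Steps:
k(W) = -1 (k(W) = -1 + 0 = -1)
f = 3/71 (f = -3/(-48 - 23) = -3/(-71) = -3*(-1/71) = 3/71 ≈ 0.042253)
d(w, S) = 3 (d(w, S) = (5 - 1*(-1))/2 = (5 + 1)/2 = (1/2)*6 = 3)
f*d(-71, M) = (3/71)*3 = 9/71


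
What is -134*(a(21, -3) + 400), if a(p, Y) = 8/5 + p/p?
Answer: -269742/5 ≈ -53948.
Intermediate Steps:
a(p, Y) = 13/5 (a(p, Y) = 8*(⅕) + 1 = 8/5 + 1 = 13/5)
-134*(a(21, -3) + 400) = -134*(13/5 + 400) = -134*2013/5 = -269742/5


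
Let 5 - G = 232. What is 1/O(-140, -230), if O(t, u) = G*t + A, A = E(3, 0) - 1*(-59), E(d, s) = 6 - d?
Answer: 1/31842 ≈ 3.1405e-5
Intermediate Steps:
G = -227 (G = 5 - 1*232 = 5 - 232 = -227)
A = 62 (A = (6 - 1*3) - 1*(-59) = (6 - 3) + 59 = 3 + 59 = 62)
O(t, u) = 62 - 227*t (O(t, u) = -227*t + 62 = 62 - 227*t)
1/O(-140, -230) = 1/(62 - 227*(-140)) = 1/(62 + 31780) = 1/31842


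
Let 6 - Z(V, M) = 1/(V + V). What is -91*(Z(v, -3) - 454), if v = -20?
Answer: 1630629/40 ≈ 40766.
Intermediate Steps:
Z(V, M) = 6 - 1/(2*V) (Z(V, M) = 6 - 1/(V + V) = 6 - 1/(2*V))
-91*(Z(v, -3) - 454) = -91*((6 - 1/2/(-20)) - 454) = -91*((6 - 1/2*(-1/20)) - 454) = -91*((6 + 1/40) - 454) = -91*(241/40 - 454) = -91*(-17919/40) = 1630629/40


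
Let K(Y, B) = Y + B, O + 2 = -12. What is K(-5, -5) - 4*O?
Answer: 46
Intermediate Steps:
O = -14 (O = -2 - 12 = -14)
K(Y, B) = B + Y
K(-5, -5) - 4*O = (-5 - 5) - 4*(-14) = -10 + 56 = 46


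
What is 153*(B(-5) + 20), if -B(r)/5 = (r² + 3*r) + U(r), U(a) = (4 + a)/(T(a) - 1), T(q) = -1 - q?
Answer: -4335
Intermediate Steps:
U(a) = (4 + a)/(-2 - a) (U(a) = (4 + a)/((-1 - a) - 1) = (4 + a)/(-2 - a))
B(r) = -15*r - 5*r² - 5*(-4 - r)/(2 + r) (B(r) = -5*((r² + 3*r) + (-4 - r)/(2 + r)) = -5*(r² + 3*r + (-4 - r)/(2 + r)) = -15*r - 5*r² - 5*(-4 - r)/(2 + r))
153*(B(-5) + 20) = 153*(5*(4 - 1*(-5)³ - 5*(-5) - 5*(-5)²)/(2 - 5) + 20) = 153*(5*(4 - 1*(-125) + 25 - 5*25)/(-3) + 20) = 153*(5*(-⅓)*(4 + 125 + 25 - 125) + 20) = 153*(5*(-⅓)*29 + 20) = 153*(-145/3 + 20) = 153*(-85/3) = -4335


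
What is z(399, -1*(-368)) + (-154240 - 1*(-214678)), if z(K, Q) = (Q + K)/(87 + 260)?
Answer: 20972753/347 ≈ 60440.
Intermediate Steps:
z(K, Q) = K/347 + Q/347 (z(K, Q) = (K + Q)/347 = (K + Q)*(1/347) = K/347 + Q/347)
z(399, -1*(-368)) + (-154240 - 1*(-214678)) = ((1/347)*399 + (-1*(-368))/347) + (-154240 - 1*(-214678)) = (399/347 + (1/347)*368) + (-154240 + 214678) = (399/347 + 368/347) + 60438 = 767/347 + 60438 = 20972753/347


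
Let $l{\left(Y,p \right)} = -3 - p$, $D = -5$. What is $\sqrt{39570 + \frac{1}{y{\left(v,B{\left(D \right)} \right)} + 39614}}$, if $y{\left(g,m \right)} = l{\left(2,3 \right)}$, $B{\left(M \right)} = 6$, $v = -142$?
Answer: $\frac{\sqrt{15519291331022}}{19804} \approx 198.92$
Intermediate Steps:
$y{\left(g,m \right)} = -6$ ($y{\left(g,m \right)} = -3 - 3 = -6$)
$\sqrt{39570 + \frac{1}{y{\left(v,B{\left(D \right)} \right)} + 39614}} = \sqrt{39570 + \frac{1}{-6 + 39614}} = \sqrt{39570 + \frac{1}{39608}} = \sqrt{\frac{1567288561}{39608}} = \frac{\sqrt{15519291331022}}{19804}$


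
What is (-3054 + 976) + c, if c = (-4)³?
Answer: -2142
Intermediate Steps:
c = -64
(-3054 + 976) + c = (-3054 + 976) - 64 = -2078 - 64 = -2142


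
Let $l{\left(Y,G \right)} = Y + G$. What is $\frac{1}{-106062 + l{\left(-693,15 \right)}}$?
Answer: $- \frac{1}{106740} \approx -9.3686 \cdot 10^{-6}$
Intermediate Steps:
$l{\left(Y,G \right)} = G + Y$
$\frac{1}{-106062 + l{\left(-693,15 \right)}} = \frac{1}{-106062 + \left(15 - 693\right)} = \frac{1}{-106062 - 678} = \frac{1}{-106740} = - \frac{1}{106740}$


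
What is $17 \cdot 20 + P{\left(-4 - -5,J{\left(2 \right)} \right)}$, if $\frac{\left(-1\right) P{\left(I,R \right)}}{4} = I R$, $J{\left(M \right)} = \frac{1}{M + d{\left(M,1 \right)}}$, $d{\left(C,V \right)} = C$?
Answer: $339$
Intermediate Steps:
$J{\left(M \right)} = \frac{1}{2 M}$ ($J{\left(M \right)} = \frac{1}{M + M} = \frac{1}{2 M}$)
$P{\left(I,R \right)} = - 4 I R$
$17 \cdot 20 + P{\left(-4 - -5,J{\left(2 \right)} \right)} = 17 \cdot 20 - 4 \left(-4 - -5\right) \frac{1}{2 \cdot 2} = 340 - 4 \left(-4 + 5\right) \frac{1}{2} \cdot \frac{1}{2} = 340 - 4 \cdot \frac{1}{4} = 340 - 1 = 339$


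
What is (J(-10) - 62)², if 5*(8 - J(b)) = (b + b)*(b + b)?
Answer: 17956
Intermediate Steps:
J(b) = 8 - 4*b²/5 (J(b) = 8 - (b + b)*(b + b)/5 = 8 - 2*b*2*b/5 = 8 - 4*b²/5)
(J(-10) - 62)² = ((8 - ⅘*(-10)²) - 62)² = ((8 - ⅘*100) - 62)² = ((8 - 80) - 62)² = (-72 - 62)² = (-134)² = 17956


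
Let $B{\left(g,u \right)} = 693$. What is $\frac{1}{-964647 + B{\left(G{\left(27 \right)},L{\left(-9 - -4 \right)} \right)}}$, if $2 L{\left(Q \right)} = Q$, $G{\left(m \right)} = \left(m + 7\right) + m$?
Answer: $- \frac{1}{963954} \approx -1.0374 \cdot 10^{-6}$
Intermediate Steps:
$G{\left(m \right)} = 7 + 2 m$ ($G{\left(m \right)} = \left(7 + m\right) + m = 7 + 2 m$)
$L{\left(Q \right)} = \frac{Q}{2}$
$\frac{1}{-964647 + B{\left(G{\left(27 \right)},L{\left(-9 - -4 \right)} \right)}} = \frac{1}{-964647 + 693} = \frac{1}{-963954} = - \frac{1}{963954}$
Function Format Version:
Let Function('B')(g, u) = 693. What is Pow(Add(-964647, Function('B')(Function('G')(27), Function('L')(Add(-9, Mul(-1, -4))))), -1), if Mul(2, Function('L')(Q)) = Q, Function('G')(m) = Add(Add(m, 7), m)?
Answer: Rational(-1, 963954) ≈ -1.0374e-6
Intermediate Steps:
Function('G')(m) = Add(7, Mul(2, m)) (Function('G')(m) = Add(Add(7, m), m) = Add(7, Mul(2, m)))
Function('L')(Q) = Mul(Rational(1, 2), Q)
Pow(Add(-964647, Function('B')(Function('G')(27), Function('L')(Add(-9, Mul(-1, -4))))), -1) = Pow(Add(-964647, 693), -1) = Pow(-963954, -1) = Rational(-1, 963954)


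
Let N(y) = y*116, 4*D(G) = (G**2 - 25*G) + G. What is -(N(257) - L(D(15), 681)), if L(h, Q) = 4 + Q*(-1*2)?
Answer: -31170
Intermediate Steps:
D(G) = -6*G + G**2/4 (D(G) = ((G**2 - 25*G) + G)/4 = (G**2 - 24*G)/4 = -6*G + G**2/4)
L(h, Q) = 4 - 2*Q (L(h, Q) = 4 + Q*(-2) = 4 - 2*Q)
N(y) = 116*y
-(N(257) - L(D(15), 681)) = -(116*257 - (4 - 2*681)) = -(29812 - (4 - 1362)) = -(29812 - 1*(-1358)) = -(29812 + 1358) = -1*31170 = -31170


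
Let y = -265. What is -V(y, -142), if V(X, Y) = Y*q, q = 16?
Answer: 2272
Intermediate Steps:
V(X, Y) = 16*Y (V(X, Y) = Y*16 = 16*Y)
-V(y, -142) = -16*(-142) = -1*(-2272) = 2272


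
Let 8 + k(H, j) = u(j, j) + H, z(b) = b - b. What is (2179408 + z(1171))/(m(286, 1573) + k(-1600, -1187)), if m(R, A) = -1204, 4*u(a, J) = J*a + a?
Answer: 71456/11447 ≈ 6.2423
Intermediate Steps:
u(a, J) = a/4 + J*a/4 (u(a, J) = (J*a + a)/4 = (a + J*a)/4 = a/4 + J*a/4)
z(b) = 0
k(H, j) = -8 + H + j*(1 + j)/4 (k(H, j) = -8 + (j*(1 + j)/4 + H) = -8 + (H + j*(1 + j)/4) = -8 + H + j*(1 + j)/4)
(2179408 + z(1171))/(m(286, 1573) + k(-1600, -1187)) = (2179408 + 0)/(-1204 + (-8 - 1600 + (1/4)*(-1187)*(1 - 1187))) = 2179408/(-1204 + (-8 - 1600 + (1/4)*(-1187)*(-1186))) = 2179408/(-1204 + (-8 - 1600 + 703891/2)) = 2179408/(-1204 + 700675/2) = 2179408/(698267/2) = 2179408*(2/698267) = 71456/11447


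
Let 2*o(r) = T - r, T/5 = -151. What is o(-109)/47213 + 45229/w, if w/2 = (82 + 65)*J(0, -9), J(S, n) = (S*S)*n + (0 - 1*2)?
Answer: -2135586701/27761244 ≈ -76.927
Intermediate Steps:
T = -755 (T = 5*(-151) = -755)
o(r) = -755/2 - r/2 (o(r) = (-755 - r)/2 = -755/2 - r/2)
J(S, n) = -2 + n*S² (J(S, n) = S²*n + (0 - 2) = n*S² - 2 = -2 + n*S²)
w = -588 (w = 2*((82 + 65)*(-2 - 9*0²)) = 2*(147*(-2 - 9*0)) = 2*(147*(-2 + 0)) = 2*(147*(-2)) = 2*(-294) = -588)
o(-109)/47213 + 45229/w = (-755/2 - ½*(-109))/47213 + 45229/(-588) = (-755/2 + 109/2)*(1/47213) + 45229*(-1/588) = -323*1/47213 - 45229/588 = -323/47213 - 45229/588 = -2135586701/27761244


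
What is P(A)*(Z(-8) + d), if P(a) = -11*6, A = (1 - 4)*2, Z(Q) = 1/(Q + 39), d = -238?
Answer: 486882/31 ≈ 15706.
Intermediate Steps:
Z(Q) = 1/(39 + Q)
A = -6 (A = -3*2 = -6)
P(a) = -66
P(A)*(Z(-8) + d) = -66*(1/(39 - 8) - 238) = -66*(1/31 - 238) = -66*(-7377/31) = 486882/31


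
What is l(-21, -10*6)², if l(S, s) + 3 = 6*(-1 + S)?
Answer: 18225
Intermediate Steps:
l(S, s) = -9 + 6*S (l(S, s) = -3 + 6*(-1 + S) = -3 + (-6 + 6*S) = -9 + 6*S)
l(-21, -10*6)² = (-9 + 6*(-21))² = (-9 - 126)² = (-135)² = 18225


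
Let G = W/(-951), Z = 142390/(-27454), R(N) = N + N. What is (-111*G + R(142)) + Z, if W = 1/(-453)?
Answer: 549599722174/1971210927 ≈ 278.81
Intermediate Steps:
W = -1/453 ≈ -0.0022075
R(N) = 2*N
Z = -71195/13727 (Z = 142390*(-1/27454) = -71195/13727 ≈ -5.1865)
G = 1/430803 (G = -1/453/(-951) = -1/453*(-1/951) = 1/430803 ≈ 2.3212e-6)
(-111*G + R(142)) + Z = (-111*1/430803 + 2*142) - 71195/13727 = (-37/143601 + 284) - 71195/13727 = 40782647/143601 - 71195/13727 = 549599722174/1971210927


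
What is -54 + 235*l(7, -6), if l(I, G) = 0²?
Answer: -54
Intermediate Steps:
l(I, G) = 0
-54 + 235*l(7, -6) = -54 + 235*0 = -54 + 0 = -54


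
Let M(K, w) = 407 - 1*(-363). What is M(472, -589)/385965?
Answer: 154/77193 ≈ 0.0019950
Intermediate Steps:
M(K, w) = 770 (M(K, w) = 407 + 363 = 770)
M(472, -589)/385965 = 770/385965 = 770*(1/385965) = 154/77193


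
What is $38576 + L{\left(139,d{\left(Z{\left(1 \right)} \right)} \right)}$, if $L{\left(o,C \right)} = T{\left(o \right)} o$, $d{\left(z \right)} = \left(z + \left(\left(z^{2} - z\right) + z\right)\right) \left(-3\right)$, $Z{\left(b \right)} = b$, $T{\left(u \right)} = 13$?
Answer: $40383$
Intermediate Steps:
$d{\left(z \right)} = - 3 z - 3 z^{2}$ ($d{\left(z \right)} = \left(z + z^{2}\right) \left(-3\right) = - 3 z - 3 z^{2}$)
$L{\left(o,C \right)} = 13 o$
$38576 + L{\left(139,d{\left(Z{\left(1 \right)} \right)} \right)} = 38576 + 13 \cdot 139 = 38576 + 1807 = 40383$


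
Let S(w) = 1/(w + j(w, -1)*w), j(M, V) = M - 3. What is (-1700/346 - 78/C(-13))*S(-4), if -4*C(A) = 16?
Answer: 5047/8304 ≈ 0.60778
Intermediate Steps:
j(M, V) = -3 + M
C(A) = -4 (C(A) = -¼*16 = -4)
S(w) = 1/(w + w*(-3 + w)) (S(w) = 1/(w + (-3 + w)*w) = 1/(w + w*(-3 + w)))
(-1700/346 - 78/C(-13))*S(-4) = (-1700/346 - 78/(-4))*(1/((-4)*(-2 - 4))) = (-1700*1/346 - 78*(-¼))*(-¼/(-6)) = (-850/173 + 39/2)*(-¼*(-⅙)) = (5047/346)*(1/24) = 5047/8304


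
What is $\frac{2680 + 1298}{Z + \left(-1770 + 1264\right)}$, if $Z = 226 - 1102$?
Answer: $- \frac{1989}{691} \approx -2.8784$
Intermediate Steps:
$Z = -876$
$\frac{2680 + 1298}{Z + \left(-1770 + 1264\right)} = \frac{2680 + 1298}{-876 + \left(-1770 + 1264\right)} = \frac{3978}{-876 - 506} = \frac{3978}{-1382} = 3978 \left(- \frac{1}{1382}\right) = - \frac{1989}{691}$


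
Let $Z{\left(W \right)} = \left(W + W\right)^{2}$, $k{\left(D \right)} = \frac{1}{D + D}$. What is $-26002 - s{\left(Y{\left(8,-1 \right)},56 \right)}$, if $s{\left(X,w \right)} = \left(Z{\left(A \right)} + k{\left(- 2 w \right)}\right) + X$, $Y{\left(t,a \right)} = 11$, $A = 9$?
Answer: $- \frac{5899487}{224} \approx -26337.0$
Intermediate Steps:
$k{\left(D \right)} = \frac{1}{2 D}$
$Z{\left(W \right)} = 4 W^{2}$ ($Z{\left(W \right)} = \left(2 W\right)^{2} = 4 W^{2}$)
$s{\left(X,w \right)} = 324 + X - \frac{1}{4 w}$ ($s{\left(X,w \right)} = \left(4 \cdot 9^{2} + \frac{1}{2 \left(- 2 w\right)}\right) + X = \left(4 \cdot 81 + \frac{\left(- \frac{1}{2}\right) \frac{1}{w}}{2}\right) + X = \left(324 - \frac{1}{4 w}\right) + X = 324 + X - \frac{1}{4 w}$)
$-26002 - s{\left(Y{\left(8,-1 \right)},56 \right)} = -26002 - \left(324 + 11 - \frac{1}{4 \cdot 56}\right) = -26002 - \left(324 + 11 - \frac{1}{224}\right) = -26002 - \frac{75039}{224} = - \frac{5899487}{224}$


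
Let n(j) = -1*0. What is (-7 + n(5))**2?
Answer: 49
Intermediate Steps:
n(j) = 0
(-7 + n(5))**2 = (-7 + 0)**2 = (-7)**2 = 49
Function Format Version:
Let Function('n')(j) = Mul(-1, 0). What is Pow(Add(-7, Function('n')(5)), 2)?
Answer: 49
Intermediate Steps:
Function('n')(j) = 0
Pow(Add(-7, Function('n')(5)), 2) = Pow(Add(-7, 0), 2) = Pow(-7, 2) = 49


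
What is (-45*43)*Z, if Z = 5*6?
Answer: -58050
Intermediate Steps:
Z = 30
(-45*43)*Z = -45*43*30 = -1935*30 = -58050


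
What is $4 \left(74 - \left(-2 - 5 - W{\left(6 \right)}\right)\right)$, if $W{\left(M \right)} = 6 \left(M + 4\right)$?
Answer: $564$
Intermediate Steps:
$W{\left(M \right)} = 24 + 6 M$ ($W{\left(M \right)} = 6 \left(4 + M\right) = 24 + 6 M$)
$4 \left(74 - \left(-2 - 5 - W{\left(6 \right)}\right)\right) = 4 \left(74 + \left(\left(24 + 6 \cdot 6\right) - \left(5 \left(-1\right) - 2\right)\right)\right) = 4 \left(74 + \left(\left(24 + 36\right) - \left(-5 - 2\right)\right)\right) = 4 \left(74 + \left(60 - -7\right)\right) = 4 \left(74 + \left(60 + 7\right)\right) = 4 \left(74 + 67\right) = 4 \cdot 141 = 564$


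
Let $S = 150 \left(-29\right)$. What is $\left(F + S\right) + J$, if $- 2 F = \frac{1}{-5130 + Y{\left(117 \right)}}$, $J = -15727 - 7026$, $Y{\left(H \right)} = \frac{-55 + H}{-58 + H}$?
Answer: $- \frac{16403169189}{605216} \approx -27103.0$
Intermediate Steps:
$Y{\left(H \right)} = \frac{-55 + H}{-58 + H}$
$J = -22753$ ($J = -15727 - 7026 = -22753$)
$S = -4350$
$F = \frac{59}{605216}$ ($F = - \frac{1}{2 \left(-5130 + \frac{-55 + 117}{-58 + 117}\right)} = - \frac{1}{2 \left(-5130 + \frac{1}{59} \cdot 62\right)} = - \frac{1}{2 \left(-5130 + \frac{62}{59}\right)} = - \frac{1}{2 \left(- \frac{302608}{59}\right)} = \left(- \frac{1}{2}\right) \left(- \frac{59}{302608}\right) = \frac{59}{605216} \approx 9.7486 \cdot 10^{-5}$)
$\left(F + S\right) + J = \left(\frac{59}{605216} - 4350\right) - 22753 = - \frac{2632689541}{605216} - 22753 = - \frac{16403169189}{605216}$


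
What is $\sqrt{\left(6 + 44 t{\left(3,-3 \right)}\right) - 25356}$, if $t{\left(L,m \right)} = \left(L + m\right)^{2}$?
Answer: $65 i \sqrt{6} \approx 159.22 i$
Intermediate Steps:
$\sqrt{\left(6 + 44 t{\left(3,-3 \right)}\right) - 25356} = \sqrt{\left(6 + 44 \left(3 - 3\right)^{2}\right) - 25356} = \sqrt{\left(6 + 44 \cdot 0^{2}\right) - 25356} = \sqrt{\left(6 + 44 \cdot 0\right) - 25356} = \sqrt{\left(6 + 0\right) - 25356} = \sqrt{6 - 25356} = \sqrt{-25350} = 65 i \sqrt{6}$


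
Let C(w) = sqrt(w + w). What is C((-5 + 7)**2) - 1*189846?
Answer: -189846 + 2*sqrt(2) ≈ -1.8984e+5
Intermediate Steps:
C(w) = sqrt(2)*sqrt(w) (C(w) = sqrt(2*w) = sqrt(2)*sqrt(w))
C((-5 + 7)**2) - 1*189846 = sqrt(2)*sqrt((-5 + 7)**2) - 1*189846 = sqrt(2)*sqrt(2**2) - 189846 = sqrt(2)*sqrt(4) - 189846 = sqrt(2)*2 - 189846 = 2*sqrt(2) - 189846 = -189846 + 2*sqrt(2)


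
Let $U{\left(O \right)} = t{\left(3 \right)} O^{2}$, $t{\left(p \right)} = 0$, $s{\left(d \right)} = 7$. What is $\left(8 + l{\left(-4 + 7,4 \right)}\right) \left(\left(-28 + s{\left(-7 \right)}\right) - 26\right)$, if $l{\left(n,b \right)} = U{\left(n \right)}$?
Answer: $-376$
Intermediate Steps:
$U{\left(O \right)} = 0$ ($U{\left(O \right)} = 0 O^{2} = 0$)
$l{\left(n,b \right)} = 0$
$\left(8 + l{\left(-4 + 7,4 \right)}\right) \left(\left(-28 + s{\left(-7 \right)}\right) - 26\right) = \left(8 + 0\right) \left(\left(-28 + 7\right) - 26\right) = 8 \left(-21 - 26\right) = 8 \left(-47\right) = -376$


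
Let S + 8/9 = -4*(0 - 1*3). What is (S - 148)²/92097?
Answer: 1517824/7459857 ≈ 0.20347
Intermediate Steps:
S = 100/9 (S = -8/9 - 4*(0 - 1*3) = -8/9 - 4*(0 - 3) = -8/9 - 4*(-3) = -8/9 + 12 = 100/9 ≈ 11.111)
(S - 148)²/92097 = (100/9 - 148)²/92097 = (-1232/9)²*(1/92097) = (1517824/81)*(1/92097) = 1517824/7459857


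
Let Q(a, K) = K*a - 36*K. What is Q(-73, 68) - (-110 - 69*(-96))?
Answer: -13926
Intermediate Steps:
Q(a, K) = -36*K + K*a
Q(-73, 68) - (-110 - 69*(-96)) = 68*(-36 - 73) - (-110 - 69*(-96)) = 68*(-109) - (-110 + 6624) = -7412 - 1*6514 = -7412 - 6514 = -13926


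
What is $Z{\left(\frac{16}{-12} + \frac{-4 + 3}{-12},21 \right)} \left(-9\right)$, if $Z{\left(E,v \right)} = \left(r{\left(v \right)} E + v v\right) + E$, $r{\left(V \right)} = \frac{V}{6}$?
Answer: $- \frac{31347}{8} \approx -3918.4$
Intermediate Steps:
$r{\left(V \right)} = \frac{V}{6}$ ($r{\left(V \right)} = V \frac{1}{6} = \frac{V}{6}$)
$Z{\left(E,v \right)} = E + v^{2} + \frac{E v}{6}$ ($Z{\left(E,v \right)} = \left(\frac{v}{6} E + v v\right) + E = \left(\frac{E v}{6} + v^{2}\right) + E = \left(v^{2} + \frac{E v}{6}\right) + E = E + v^{2} + \frac{E v}{6}$)
$Z{\left(\frac{16}{-12} + \frac{-4 + 3}{-12},21 \right)} \left(-9\right) = \left(\left(\frac{16}{-12} + \frac{-4 + 3}{-12}\right) + 21^{2} + \frac{1}{6} \left(\frac{16}{-12} + \frac{-4 + 3}{-12}\right) 21\right) \left(-9\right) = \left(\left(16 \left(- \frac{1}{12}\right) - - \frac{1}{12}\right) + 441 + \frac{1}{6} \left(16 \left(- \frac{1}{12}\right) - - \frac{1}{12}\right) 21\right) \left(-9\right) = \left(\left(- \frac{4}{3} + \frac{1}{12}\right) + 441 + \frac{1}{6} \left(- \frac{4}{3} + \frac{1}{12}\right) 21\right) \left(-9\right) = \left(- \frac{5}{4} + 441 + \frac{1}{6} \left(- \frac{5}{4}\right) 21\right) \left(-9\right) = \left(- \frac{5}{4} + 441 - \frac{35}{8}\right) \left(-9\right) = \frac{3483}{8} \left(-9\right) = - \frac{31347}{8}$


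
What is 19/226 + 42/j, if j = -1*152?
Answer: -1651/8588 ≈ -0.19225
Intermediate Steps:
j = -152
19/226 + 42/j = 19/226 + 42/(-152) = 19*(1/226) + 42*(-1/152) = 19/226 - 21/76 = -1651/8588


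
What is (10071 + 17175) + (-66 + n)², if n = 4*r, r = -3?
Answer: 33330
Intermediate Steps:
n = -12 (n = 4*(-3) = -12)
(10071 + 17175) + (-66 + n)² = (10071 + 17175) + (-66 - 12)² = 27246 + (-78)² = 27246 + 6084 = 33330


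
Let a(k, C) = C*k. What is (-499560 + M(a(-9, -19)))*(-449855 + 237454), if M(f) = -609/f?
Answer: 318323400017/3 ≈ 1.0611e+11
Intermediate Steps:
(-499560 + M(a(-9, -19)))*(-449855 + 237454) = (-499560 - 609/((-19*(-9))))*(-449855 + 237454) = (-499560 - 609/171)*(-212401) = (-499560 - 609*1/171)*(-212401) = (-499560 - 203/57)*(-212401) = -28475123/57*(-212401) = 318323400017/3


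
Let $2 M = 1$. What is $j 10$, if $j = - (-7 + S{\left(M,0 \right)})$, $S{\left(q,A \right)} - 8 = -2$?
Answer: $10$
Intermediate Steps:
$M = \frac{1}{2}$ ($M = \frac{1}{2} \cdot 1 = \frac{1}{2} \approx 0.5$)
$S{\left(q,A \right)} = 6$ ($S{\left(q,A \right)} = 8 - 2 = 6$)
$j = 1$ ($j = - (-7 + 6) = \left(-1\right) \left(-1\right) = 1$)
$j 10 = 1 \cdot 10 = 10$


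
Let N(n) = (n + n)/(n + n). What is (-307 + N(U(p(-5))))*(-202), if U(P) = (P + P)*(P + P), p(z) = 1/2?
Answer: 61812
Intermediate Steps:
p(z) = 1/2
U(P) = 4*P**2 (U(P) = (2*P)*(2*P) = 4*P**2)
N(n) = 1 (N(n) = (2*n)/((2*n)) = (2*n)*(1/(2*n)) = 1)
(-307 + N(U(p(-5))))*(-202) = (-307 + 1)*(-202) = -306*(-202) = 61812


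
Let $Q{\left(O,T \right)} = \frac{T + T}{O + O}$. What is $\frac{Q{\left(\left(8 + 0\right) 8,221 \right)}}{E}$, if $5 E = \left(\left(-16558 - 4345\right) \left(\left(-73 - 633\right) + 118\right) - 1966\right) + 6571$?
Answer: $\frac{85}{60532032} \approx 1.4042 \cdot 10^{-6}$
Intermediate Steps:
$Q{\left(O,T \right)} = \frac{T}{O}$ ($Q{\left(O,T \right)} = \frac{2 T}{2 O} = 2 T \frac{1}{2 O} = \frac{T}{O}$)
$E = \frac{12295569}{5}$ ($E = \frac{\left(\left(-16558 - 4345\right) \left(\left(-73 - 633\right) + 118\right) - 1966\right) + 6571}{5} = \frac{\left(- 20903 \left(\left(-73 - 633\right) + 118\right) - 1966\right) + 6571}{5} = \frac{\left(- 20903 \left(-706 + 118\right) - 1966\right) + 6571}{5} = \frac{\left(\left(-20903\right) \left(-588\right) - 1966\right) + 6571}{5} = \frac{\left(12290964 - 1966\right) + 6571}{5} = \frac{12288998 + 6571}{5} = \frac{1}{5} \cdot 12295569 = \frac{12295569}{5} \approx 2.4591 \cdot 10^{6}$)
$\frac{Q{\left(\left(8 + 0\right) 8,221 \right)}}{E} = \frac{221 \frac{1}{\left(8 + 0\right) 8}}{\frac{12295569}{5}} = \frac{221}{8 \cdot 8} \cdot \frac{5}{12295569} = \frac{221}{64} \cdot \frac{5}{12295569} = \frac{85}{60532032}$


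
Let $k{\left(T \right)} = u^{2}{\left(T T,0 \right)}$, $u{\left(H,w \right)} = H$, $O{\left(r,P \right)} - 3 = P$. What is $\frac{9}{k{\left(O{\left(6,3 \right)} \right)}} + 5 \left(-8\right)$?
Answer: $- \frac{5759}{144} \approx -39.993$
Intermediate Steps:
$O{\left(r,P \right)} = 3 + P$
$k{\left(T \right)} = T^{4}$ ($k{\left(T \right)} = \left(T T\right)^{2} = \left(T^{2}\right)^{2} = T^{4}$)
$\frac{9}{k{\left(O{\left(6,3 \right)} \right)}} + 5 \left(-8\right) = \frac{9}{\left(3 + 3\right)^{4}} + 5 \left(-8\right) = \frac{9}{6^{4}} - 40 = \frac{9}{1296} - 40 = 9 \cdot \frac{1}{1296} - 40 = \frac{1}{144} - 40 = - \frac{5759}{144}$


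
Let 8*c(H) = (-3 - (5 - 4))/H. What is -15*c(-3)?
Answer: -5/2 ≈ -2.5000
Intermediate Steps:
c(H) = -1/(2*H) (c(H) = ((-3 - (5 - 4))/H)/8 = ((-3 - 1*1)/H)/8 = ((-3 - 1)/H)/8 = (-4/H)/8 = -1/(2*H))
-15*c(-3) = -(-15)/(2*(-3)) = -(-15)*(-1)/(2*3) = -15*1/6 = -5/2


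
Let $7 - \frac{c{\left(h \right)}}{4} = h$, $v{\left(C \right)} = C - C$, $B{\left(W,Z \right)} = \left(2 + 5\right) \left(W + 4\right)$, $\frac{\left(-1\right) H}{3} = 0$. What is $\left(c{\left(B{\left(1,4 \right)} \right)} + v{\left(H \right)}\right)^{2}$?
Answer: $12544$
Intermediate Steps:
$H = 0$ ($H = \left(-3\right) 0 = 0$)
$B{\left(W,Z \right)} = 28 + 7 W$ ($B{\left(W,Z \right)} = 7 \left(4 + W\right) = 28 + 7 W$)
$v{\left(C \right)} = 0$
$c{\left(h \right)} = 28 - 4 h$
$\left(c{\left(B{\left(1,4 \right)} \right)} + v{\left(H \right)}\right)^{2} = \left(\left(28 - 4 \left(28 + 7 \cdot 1\right)\right) + 0\right)^{2} = \left(\left(28 - 4 \left(28 + 7\right)\right) + 0\right)^{2} = \left(\left(28 - 140\right) + 0\right)^{2} = \left(-112 + 0\right)^{2} = \left(-112\right)^{2} = 12544$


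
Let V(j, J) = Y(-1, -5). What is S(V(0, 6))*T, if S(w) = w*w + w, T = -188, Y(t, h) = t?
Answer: 0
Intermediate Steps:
V(j, J) = -1
S(w) = w + w² (S(w) = w² + w = w + w²)
S(V(0, 6))*T = -(1 - 1)*(-188) = -1*0*(-188) = 0*(-188) = 0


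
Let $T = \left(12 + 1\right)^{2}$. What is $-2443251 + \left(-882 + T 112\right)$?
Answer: $-2425205$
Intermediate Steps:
$T = 169$ ($T = 13^{2} = 169$)
$-2443251 + \left(-882 + T 112\right) = -2443251 + \left(-882 + 169 \cdot 112\right) = -2443251 + \left(-882 + 18928\right) = -2443251 + 18046 = -2425205$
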